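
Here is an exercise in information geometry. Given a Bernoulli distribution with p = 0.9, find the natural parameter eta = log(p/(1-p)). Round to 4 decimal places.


Natural parameter for Bernoulli: eta = log(p/(1-p)).
p = 0.9, 1-p = 0.1.
p/(1-p) = 9.0.
eta = log(9.0) = 2.1972

2.1972


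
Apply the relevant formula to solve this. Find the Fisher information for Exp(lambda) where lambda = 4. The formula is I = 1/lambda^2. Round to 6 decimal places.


Fisher information for exponential: I(lambda) = 1/lambda^2.
lambda = 4, lambda^2 = 16.
I = 1/16 = 0.062500

0.062500


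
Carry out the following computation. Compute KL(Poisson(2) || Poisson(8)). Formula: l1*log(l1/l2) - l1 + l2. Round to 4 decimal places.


KL divergence for Poisson:
KL = l1*log(l1/l2) - l1 + l2.
l1 = 2, l2 = 8.
log(2/8) = -1.386294.
l1*log(l1/l2) = 2 * -1.386294 = -2.772589.
KL = -2.772589 - 2 + 8 = 3.2274

3.2274


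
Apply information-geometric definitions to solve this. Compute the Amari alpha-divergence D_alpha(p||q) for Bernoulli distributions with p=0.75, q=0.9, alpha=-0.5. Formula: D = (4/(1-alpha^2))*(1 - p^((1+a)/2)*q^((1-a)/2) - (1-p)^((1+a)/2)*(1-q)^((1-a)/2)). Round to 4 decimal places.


Amari alpha-divergence:
D = (4/(1-alpha^2))*(1 - p^((1+a)/2)*q^((1-a)/2) - (1-p)^((1+a)/2)*(1-q)^((1-a)/2)).
alpha = -0.5, p = 0.75, q = 0.9.
e1 = (1+alpha)/2 = 0.25, e2 = (1-alpha)/2 = 0.75.
t1 = p^e1 * q^e2 = 0.75^0.25 * 0.9^0.75 = 0.859899.
t2 = (1-p)^e1 * (1-q)^e2 = 0.25^0.25 * 0.1^0.75 = 0.125743.
4/(1-alpha^2) = 5.333333.
D = 5.333333*(1 - 0.859899 - 0.125743) = 0.0766

0.0766


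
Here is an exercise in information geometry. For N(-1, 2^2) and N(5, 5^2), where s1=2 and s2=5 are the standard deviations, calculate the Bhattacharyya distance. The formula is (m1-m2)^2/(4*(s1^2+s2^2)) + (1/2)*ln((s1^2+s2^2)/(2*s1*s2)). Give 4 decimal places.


Bhattacharyya distance between two Gaussians:
DB = (m1-m2)^2/(4*(s1^2+s2^2)) + (1/2)*ln((s1^2+s2^2)/(2*s1*s2)).
(m1-m2)^2 = (-6)^2 = 36.
s1^2+s2^2 = 4 + 25 = 29.
term1 = 36/116 = 0.310345.
term2 = 0.5*ln(29/20.0) = 0.185782.
DB = 0.310345 + 0.185782 = 0.4961

0.4961


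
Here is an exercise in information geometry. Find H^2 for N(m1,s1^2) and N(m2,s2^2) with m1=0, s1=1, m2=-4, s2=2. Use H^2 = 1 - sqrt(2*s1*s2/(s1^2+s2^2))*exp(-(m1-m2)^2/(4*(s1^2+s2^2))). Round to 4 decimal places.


Squared Hellinger distance for Gaussians:
H^2 = 1 - sqrt(2*s1*s2/(s1^2+s2^2)) * exp(-(m1-m2)^2/(4*(s1^2+s2^2))).
s1^2 = 1, s2^2 = 4, s1^2+s2^2 = 5.
sqrt(2*1*2/(5)) = 0.894427.
(m1-m2)^2 = (4)^2 = 16.
exp(-16/(4*5)) = exp(-0.8) = 0.449329.
H^2 = 1 - 0.894427*0.449329 = 0.5981

0.5981


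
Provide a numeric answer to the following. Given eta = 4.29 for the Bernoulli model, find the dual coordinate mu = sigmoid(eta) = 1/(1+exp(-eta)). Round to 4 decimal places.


Dual coordinate (expectation parameter) for Bernoulli:
mu = 1/(1+exp(-eta)).
eta = 4.29.
exp(-eta) = exp(-4.29) = 0.013705.
mu = 1/(1+0.013705) = 0.9865

0.9865


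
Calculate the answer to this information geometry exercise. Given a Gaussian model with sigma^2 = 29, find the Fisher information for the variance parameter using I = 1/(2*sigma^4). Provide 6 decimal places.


Fisher information for variance: I(sigma^2) = 1/(2*sigma^4).
sigma^2 = 29, so sigma^4 = 841.
I = 1/(2*841) = 1/1682 = 0.000595

0.000595


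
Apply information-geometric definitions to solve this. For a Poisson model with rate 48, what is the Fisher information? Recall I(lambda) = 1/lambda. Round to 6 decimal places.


Fisher information for Poisson: I(lambda) = 1/lambda.
lambda = 48.
I(lambda) = 1/48 = 0.020833

0.020833


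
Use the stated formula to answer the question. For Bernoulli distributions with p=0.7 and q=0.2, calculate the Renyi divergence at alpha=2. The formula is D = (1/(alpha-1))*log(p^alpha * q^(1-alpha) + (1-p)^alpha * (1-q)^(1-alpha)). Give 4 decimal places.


Renyi divergence of order alpha between Bernoulli distributions:
D = (1/(alpha-1))*log(p^alpha * q^(1-alpha) + (1-p)^alpha * (1-q)^(1-alpha)).
alpha = 2, p = 0.7, q = 0.2.
p^alpha * q^(1-alpha) = 0.7^2 * 0.2^-1 = 2.45.
(1-p)^alpha * (1-q)^(1-alpha) = 0.3^2 * 0.8^-1 = 0.1125.
sum = 2.45 + 0.1125 = 2.5625.
D = (1/1)*log(2.5625) = 0.9410

0.9410


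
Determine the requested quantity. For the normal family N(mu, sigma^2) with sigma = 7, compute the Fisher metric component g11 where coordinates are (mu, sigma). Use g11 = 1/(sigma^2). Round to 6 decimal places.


For the 2-parameter normal family, the Fisher metric has:
  g11 = 1/sigma^2, g22 = 2/sigma^2.
sigma = 7, sigma^2 = 49.
g11 = 0.020408

0.020408


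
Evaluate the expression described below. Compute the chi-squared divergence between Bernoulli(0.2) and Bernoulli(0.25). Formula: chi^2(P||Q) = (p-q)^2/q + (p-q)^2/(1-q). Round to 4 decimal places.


Chi-squared divergence between Bernoulli distributions:
chi^2 = (p-q)^2/q + (p-q)^2/(1-q).
p = 0.2, q = 0.25, p-q = -0.05.
(p-q)^2 = 0.0025.
term1 = 0.0025/0.25 = 0.01.
term2 = 0.0025/0.75 = 0.003333.
chi^2 = 0.01 + 0.003333 = 0.0133

0.0133


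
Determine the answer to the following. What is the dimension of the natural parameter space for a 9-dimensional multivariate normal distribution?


Exponential family dimension calculation:
For 9-dim MVN: mean has 9 params, covariance has 9*10/2 = 45 unique entries.
Total dim = 9 + 45 = 54.

54


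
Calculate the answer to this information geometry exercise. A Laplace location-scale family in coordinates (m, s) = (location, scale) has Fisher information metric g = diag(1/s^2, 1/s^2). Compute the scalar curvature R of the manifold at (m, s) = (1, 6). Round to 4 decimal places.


The metric has the form g = (A dm^2 + B ds^2)/s^2 with A = 1, B = 1.
Substitute u = sqrt(A/B)*m: g = B*(du^2 + ds^2)/s^2, i.e. B times the
Poincare upper half-plane metric, which has constant Gaussian curvature -1.
Scaling a 2D metric by a constant c divides the Gaussian curvature by c,
so K = -1/B = -1/(1) = -1.0000 everywhere (the point (m, s) = (1, 6) is irrelevant:
the curvature is constant).
Scalar curvature in dimension 2: R = 2K = -2/(1) = -2.0000.

-2.0000


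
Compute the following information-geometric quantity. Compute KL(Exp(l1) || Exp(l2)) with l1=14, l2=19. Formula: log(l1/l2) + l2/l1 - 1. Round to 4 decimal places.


KL divergence for exponential family:
KL = log(l1/l2) + l2/l1 - 1.
log(14/19) = -0.305382.
19/14 = 1.357143.
KL = -0.305382 + 1.357143 - 1 = 0.0518

0.0518


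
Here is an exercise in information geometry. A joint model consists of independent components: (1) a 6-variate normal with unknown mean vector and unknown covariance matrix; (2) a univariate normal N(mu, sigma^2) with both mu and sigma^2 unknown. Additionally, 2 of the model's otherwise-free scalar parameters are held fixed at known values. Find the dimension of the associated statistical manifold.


The dimension of a statistical manifold equals the number of free
(independent) real parameters of the model. For a product of independent
blocks the parameter counts add.
- 6-variate normal: 6 (mean) + 6*7/2 = 21 (symmetric covariance) = 27.
- normal (mu, sigma^2): 2.
Total = 27 + 2 = 29.
2 parameter(s) fixed at known values: 29 - 2 = 27.
Dimension = 27

27


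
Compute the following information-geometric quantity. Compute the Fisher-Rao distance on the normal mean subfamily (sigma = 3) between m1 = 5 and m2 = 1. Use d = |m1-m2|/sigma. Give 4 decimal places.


On the fixed-variance normal subfamily, geodesic distance = |m1-m2|/sigma.
|5 - 1| = 4.
sigma = 3.
d = 4/3 = 1.3333

1.3333


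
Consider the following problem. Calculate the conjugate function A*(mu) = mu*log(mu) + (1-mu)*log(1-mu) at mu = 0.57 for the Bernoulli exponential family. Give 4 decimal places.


Legendre transform for Bernoulli:
A*(mu) = mu*log(mu) + (1-mu)*log(1-mu).
mu = 0.57, 1-mu = 0.43.
mu*log(mu) = 0.57*log(0.57) = -0.320408.
(1-mu)*log(1-mu) = 0.43*log(0.43) = -0.362907.
A* = -0.320408 + -0.362907 = -0.6833

-0.6833


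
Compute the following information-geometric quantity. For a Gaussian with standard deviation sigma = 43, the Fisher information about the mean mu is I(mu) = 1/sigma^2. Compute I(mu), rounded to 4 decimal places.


The Fisher information for the mean of a normal distribution is I(mu) = 1/sigma^2.
sigma = 43, so sigma^2 = 1849.
I(mu) = 1/1849 = 0.0005

0.0005


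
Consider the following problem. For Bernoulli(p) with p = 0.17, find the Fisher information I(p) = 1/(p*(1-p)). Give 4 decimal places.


For Bernoulli(p), Fisher information is I(p) = 1/(p*(1-p)).
p = 0.17, 1-p = 0.83.
p*(1-p) = 0.1411.
I(p) = 1/0.1411 = 7.0872

7.0872


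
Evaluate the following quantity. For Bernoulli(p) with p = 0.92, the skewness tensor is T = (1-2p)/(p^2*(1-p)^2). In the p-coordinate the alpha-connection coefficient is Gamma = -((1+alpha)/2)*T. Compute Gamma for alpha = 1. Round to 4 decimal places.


Skewness (Amari-Chentsov) tensor: T = (1-2p)/(p^2*(1-p)^2).
p = 0.92, 1-2p = -0.84, p^2 = 0.8464, (1-p)^2 = 0.0064.
T = -0.84/(0.8464 * 0.0064) = -155.068526.
In the p-coordinate, Gamma^(alpha) = Gamma^(0) - (alpha/2)*T with Gamma^(0) = (1/2)*g'(p) = -T/2,
so Gamma^(alpha) = -((1+alpha)/2)*T.
alpha = 1, -(1+alpha)/2 = -1.0.
Gamma = -1.0 * -155.068526 = 155.0685

155.0685


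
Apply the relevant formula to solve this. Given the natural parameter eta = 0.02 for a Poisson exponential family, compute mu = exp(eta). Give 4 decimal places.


Expectation parameter for Poisson exponential family:
mu = exp(eta).
eta = 0.02.
mu = exp(0.02) = 1.0202

1.0202


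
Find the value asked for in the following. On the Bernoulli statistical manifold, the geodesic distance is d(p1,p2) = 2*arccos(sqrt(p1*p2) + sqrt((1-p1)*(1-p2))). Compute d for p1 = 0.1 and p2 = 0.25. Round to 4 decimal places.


Geodesic distance on Bernoulli manifold:
d(p1,p2) = 2*arccos(sqrt(p1*p2) + sqrt((1-p1)*(1-p2))).
sqrt(p1*p2) = sqrt(0.1*0.25) = 0.158114.
sqrt((1-p1)*(1-p2)) = sqrt(0.9*0.75) = 0.821584.
arg = 0.158114 + 0.821584 = 0.979698.
d = 2*arccos(0.979698) = 0.4037

0.4037


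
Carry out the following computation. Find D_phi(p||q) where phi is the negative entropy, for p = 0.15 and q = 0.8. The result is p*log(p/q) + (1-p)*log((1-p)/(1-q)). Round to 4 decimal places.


Bregman divergence with negative entropy generator:
D = p*log(p/q) + (1-p)*log((1-p)/(1-q)).
p = 0.15, q = 0.8.
p*log(p/q) = 0.15*log(0.15/0.8) = -0.251096.
(1-p)*log((1-p)/(1-q)) = 0.85*log(0.85/0.2) = 1.229881.
D = -0.251096 + 1.229881 = 0.9788

0.9788


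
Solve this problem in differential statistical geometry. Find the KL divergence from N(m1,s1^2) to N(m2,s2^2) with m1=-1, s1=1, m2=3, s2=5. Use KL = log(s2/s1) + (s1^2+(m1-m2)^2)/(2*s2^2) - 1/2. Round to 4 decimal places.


KL divergence between normal distributions:
KL = log(s2/s1) + (s1^2 + (m1-m2)^2)/(2*s2^2) - 1/2.
log(5/1) = 1.609438.
(1^2 + (-1-3)^2)/(2*5^2) = (1 + 16)/50 = 0.34.
KL = 1.609438 + 0.34 - 0.5 = 1.4494

1.4494


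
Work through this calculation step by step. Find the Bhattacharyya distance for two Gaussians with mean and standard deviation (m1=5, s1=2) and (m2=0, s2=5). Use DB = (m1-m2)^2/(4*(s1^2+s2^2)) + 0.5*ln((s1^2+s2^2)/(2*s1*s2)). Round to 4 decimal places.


Bhattacharyya distance between two Gaussians:
DB = (m1-m2)^2/(4*(s1^2+s2^2)) + (1/2)*ln((s1^2+s2^2)/(2*s1*s2)).
(m1-m2)^2 = (5)^2 = 25.
s1^2+s2^2 = 4 + 25 = 29.
term1 = 25/116 = 0.215517.
term2 = 0.5*ln(29/20.0) = 0.185782.
DB = 0.215517 + 0.185782 = 0.4013

0.4013


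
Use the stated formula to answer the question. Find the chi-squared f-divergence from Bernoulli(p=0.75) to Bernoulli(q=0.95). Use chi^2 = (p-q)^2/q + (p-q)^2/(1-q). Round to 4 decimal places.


Chi-squared divergence between Bernoulli distributions:
chi^2 = (p-q)^2/q + (p-q)^2/(1-q).
p = 0.75, q = 0.95, p-q = -0.2.
(p-q)^2 = 0.04.
term1 = 0.04/0.95 = 0.042105.
term2 = 0.04/0.05 = 0.8.
chi^2 = 0.042105 + 0.8 = 0.8421

0.8421


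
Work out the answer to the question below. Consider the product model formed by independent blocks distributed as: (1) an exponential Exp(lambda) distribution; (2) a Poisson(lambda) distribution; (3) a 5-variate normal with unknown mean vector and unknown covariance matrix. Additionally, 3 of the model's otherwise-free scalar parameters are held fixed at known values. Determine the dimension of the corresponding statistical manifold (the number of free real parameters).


The dimension of a statistical manifold equals the number of free
(independent) real parameters of the model. For a product of independent
blocks the parameter counts add.
- exponential (lambda): 1.
- Poisson (lambda): 1.
- 5-variate normal: 5 (mean) + 5*6/2 = 15 (symmetric covariance) = 20.
Total = 1 + 1 + 20 = 22.
3 parameter(s) fixed at known values: 22 - 3 = 19.
Dimension = 19

19


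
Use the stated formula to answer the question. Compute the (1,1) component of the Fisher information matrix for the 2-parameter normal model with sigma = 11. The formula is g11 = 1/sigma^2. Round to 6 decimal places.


For the 2-parameter normal family, the Fisher metric has:
  g11 = 1/sigma^2, g22 = 2/sigma^2.
sigma = 11, sigma^2 = 121.
g11 = 0.008264

0.008264


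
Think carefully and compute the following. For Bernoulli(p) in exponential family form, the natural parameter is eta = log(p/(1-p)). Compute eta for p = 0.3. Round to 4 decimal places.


Natural parameter for Bernoulli: eta = log(p/(1-p)).
p = 0.3, 1-p = 0.7.
p/(1-p) = 0.428571.
eta = log(0.428571) = -0.8473

-0.8473


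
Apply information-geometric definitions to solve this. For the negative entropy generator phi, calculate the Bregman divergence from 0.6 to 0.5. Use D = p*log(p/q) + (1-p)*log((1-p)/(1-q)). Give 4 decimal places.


Bregman divergence with negative entropy generator:
D = p*log(p/q) + (1-p)*log((1-p)/(1-q)).
p = 0.6, q = 0.5.
p*log(p/q) = 0.6*log(0.6/0.5) = 0.109393.
(1-p)*log((1-p)/(1-q)) = 0.4*log(0.4/0.5) = -0.089257.
D = 0.109393 + -0.089257 = 0.0201

0.0201


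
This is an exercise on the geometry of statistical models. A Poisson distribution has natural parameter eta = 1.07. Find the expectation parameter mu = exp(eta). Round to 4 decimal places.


Expectation parameter for Poisson exponential family:
mu = exp(eta).
eta = 1.07.
mu = exp(1.07) = 2.9154

2.9154


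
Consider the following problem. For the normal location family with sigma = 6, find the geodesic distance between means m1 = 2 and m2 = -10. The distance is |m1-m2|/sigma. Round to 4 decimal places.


On the fixed-variance normal subfamily, geodesic distance = |m1-m2|/sigma.
|2 - -10| = 12.
sigma = 6.
d = 12/6 = 2.0000

2.0000


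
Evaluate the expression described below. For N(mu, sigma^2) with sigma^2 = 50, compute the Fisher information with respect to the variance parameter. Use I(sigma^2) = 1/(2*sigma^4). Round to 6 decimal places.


Fisher information for variance: I(sigma^2) = 1/(2*sigma^4).
sigma^2 = 50, so sigma^4 = 2500.
I = 1/(2*2500) = 1/5000 = 0.000200

0.000200


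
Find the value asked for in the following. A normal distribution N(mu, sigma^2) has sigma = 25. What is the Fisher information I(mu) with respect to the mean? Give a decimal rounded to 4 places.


The Fisher information for the mean of a normal distribution is I(mu) = 1/sigma^2.
sigma = 25, so sigma^2 = 625.
I(mu) = 1/625 = 0.0016

0.0016


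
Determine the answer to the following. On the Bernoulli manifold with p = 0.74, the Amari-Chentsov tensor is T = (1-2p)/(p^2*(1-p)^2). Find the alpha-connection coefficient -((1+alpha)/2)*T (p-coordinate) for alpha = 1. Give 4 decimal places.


Skewness (Amari-Chentsov) tensor: T = (1-2p)/(p^2*(1-p)^2).
p = 0.74, 1-2p = -0.48, p^2 = 0.5476, (1-p)^2 = 0.0676.
T = -0.48/(0.5476 * 0.0676) = -12.966749.
In the p-coordinate, Gamma^(alpha) = Gamma^(0) - (alpha/2)*T with Gamma^(0) = (1/2)*g'(p) = -T/2,
so Gamma^(alpha) = -((1+alpha)/2)*T.
alpha = 1, -(1+alpha)/2 = -1.0.
Gamma = -1.0 * -12.966749 = 12.9667

12.9667


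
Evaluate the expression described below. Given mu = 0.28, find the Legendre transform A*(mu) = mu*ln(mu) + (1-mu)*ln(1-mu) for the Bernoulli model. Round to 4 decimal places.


Legendre transform for Bernoulli:
A*(mu) = mu*log(mu) + (1-mu)*log(1-mu).
mu = 0.28, 1-mu = 0.72.
mu*log(mu) = 0.28*log(0.28) = -0.35643.
(1-mu)*log(1-mu) = 0.72*log(0.72) = -0.236523.
A* = -0.35643 + -0.236523 = -0.5930

-0.5930


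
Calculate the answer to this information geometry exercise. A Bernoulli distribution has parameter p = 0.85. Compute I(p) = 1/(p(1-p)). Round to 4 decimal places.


For Bernoulli(p), Fisher information is I(p) = 1/(p*(1-p)).
p = 0.85, 1-p = 0.15.
p*(1-p) = 0.1275.
I(p) = 1/0.1275 = 7.8431

7.8431


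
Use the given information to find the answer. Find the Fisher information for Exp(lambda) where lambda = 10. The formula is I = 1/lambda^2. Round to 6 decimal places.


Fisher information for exponential: I(lambda) = 1/lambda^2.
lambda = 10, lambda^2 = 100.
I = 1/100 = 0.010000

0.010000


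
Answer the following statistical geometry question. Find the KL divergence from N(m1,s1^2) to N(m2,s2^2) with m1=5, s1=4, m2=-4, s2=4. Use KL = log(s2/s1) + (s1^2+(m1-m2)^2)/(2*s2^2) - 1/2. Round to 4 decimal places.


KL divergence between normal distributions:
KL = log(s2/s1) + (s1^2 + (m1-m2)^2)/(2*s2^2) - 1/2.
log(4/4) = 0.0.
(4^2 + (5--4)^2)/(2*4^2) = (16 + 81)/32 = 3.03125.
KL = 0.0 + 3.03125 - 0.5 = 2.5313

2.5313


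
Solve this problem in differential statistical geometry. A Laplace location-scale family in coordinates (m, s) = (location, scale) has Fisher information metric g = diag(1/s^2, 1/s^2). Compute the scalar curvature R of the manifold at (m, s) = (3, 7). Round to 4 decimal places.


The metric has the form g = (A dm^2 + B ds^2)/s^2 with A = 1, B = 1.
Substitute u = sqrt(A/B)*m: g = B*(du^2 + ds^2)/s^2, i.e. B times the
Poincare upper half-plane metric, which has constant Gaussian curvature -1.
Scaling a 2D metric by a constant c divides the Gaussian curvature by c,
so K = -1/B = -1/(1) = -1.0000 everywhere (the point (m, s) = (3, 7) is irrelevant:
the curvature is constant).
Scalar curvature in dimension 2: R = 2K = -2/(1) = -2.0000.

-2.0000


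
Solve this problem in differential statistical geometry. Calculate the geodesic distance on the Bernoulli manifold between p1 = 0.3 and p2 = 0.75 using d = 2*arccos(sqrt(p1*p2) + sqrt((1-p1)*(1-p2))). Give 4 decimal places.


Geodesic distance on Bernoulli manifold:
d(p1,p2) = 2*arccos(sqrt(p1*p2) + sqrt((1-p1)*(1-p2))).
sqrt(p1*p2) = sqrt(0.3*0.75) = 0.474342.
sqrt((1-p1)*(1-p2)) = sqrt(0.7*0.25) = 0.41833.
arg = 0.474342 + 0.41833 = 0.892672.
d = 2*arccos(0.892672) = 0.9351

0.9351


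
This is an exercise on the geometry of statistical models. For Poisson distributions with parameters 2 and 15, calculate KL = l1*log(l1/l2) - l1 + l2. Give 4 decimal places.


KL divergence for Poisson:
KL = l1*log(l1/l2) - l1 + l2.
l1 = 2, l2 = 15.
log(2/15) = -2.014903.
l1*log(l1/l2) = 2 * -2.014903 = -4.029806.
KL = -4.029806 - 2 + 15 = 8.9702

8.9702


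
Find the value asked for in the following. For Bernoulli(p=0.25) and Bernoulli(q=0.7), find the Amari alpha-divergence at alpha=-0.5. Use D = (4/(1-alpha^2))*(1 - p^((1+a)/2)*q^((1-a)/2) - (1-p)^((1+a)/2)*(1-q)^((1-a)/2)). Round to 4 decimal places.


Amari alpha-divergence:
D = (4/(1-alpha^2))*(1 - p^((1+a)/2)*q^((1-a)/2) - (1-p)^((1+a)/2)*(1-q)^((1-a)/2)).
alpha = -0.5, p = 0.25, q = 0.7.
e1 = (1+alpha)/2 = 0.25, e2 = (1-alpha)/2 = 0.75.
t1 = p^e1 * q^e2 = 0.25^0.25 * 0.7^0.75 = 0.541139.
t2 = (1-p)^e1 * (1-q)^e2 = 0.75^0.25 * 0.3^0.75 = 0.37723.
4/(1-alpha^2) = 5.333333.
D = 5.333333*(1 - 0.541139 - 0.37723) = 0.4354

0.4354


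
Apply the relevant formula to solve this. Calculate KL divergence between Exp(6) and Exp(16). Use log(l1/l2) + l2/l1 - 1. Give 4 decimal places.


KL divergence for exponential family:
KL = log(l1/l2) + l2/l1 - 1.
log(6/16) = -0.980829.
16/6 = 2.666667.
KL = -0.980829 + 2.666667 - 1 = 0.6858

0.6858


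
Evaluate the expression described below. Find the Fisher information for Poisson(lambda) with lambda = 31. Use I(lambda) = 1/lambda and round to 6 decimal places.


Fisher information for Poisson: I(lambda) = 1/lambda.
lambda = 31.
I(lambda) = 1/31 = 0.032258

0.032258


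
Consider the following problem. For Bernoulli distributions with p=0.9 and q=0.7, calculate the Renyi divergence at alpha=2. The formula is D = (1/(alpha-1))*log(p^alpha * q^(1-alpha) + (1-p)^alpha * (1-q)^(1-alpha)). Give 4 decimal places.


Renyi divergence of order alpha between Bernoulli distributions:
D = (1/(alpha-1))*log(p^alpha * q^(1-alpha) + (1-p)^alpha * (1-q)^(1-alpha)).
alpha = 2, p = 0.9, q = 0.7.
p^alpha * q^(1-alpha) = 0.9^2 * 0.7^-1 = 1.157143.
(1-p)^alpha * (1-q)^(1-alpha) = 0.1^2 * 0.3^-1 = 0.033333.
sum = 1.157143 + 0.033333 = 1.190476.
D = (1/1)*log(1.190476) = 0.1744

0.1744


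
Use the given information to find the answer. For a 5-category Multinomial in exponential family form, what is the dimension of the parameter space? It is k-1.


Exponential family dimension calculation:
For Multinomial with k=5 categories, dim = k-1 = 4.

4


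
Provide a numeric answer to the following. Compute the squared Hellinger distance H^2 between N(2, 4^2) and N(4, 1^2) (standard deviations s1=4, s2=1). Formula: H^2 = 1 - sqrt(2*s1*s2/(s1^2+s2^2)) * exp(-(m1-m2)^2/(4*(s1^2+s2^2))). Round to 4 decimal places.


Squared Hellinger distance for Gaussians:
H^2 = 1 - sqrt(2*s1*s2/(s1^2+s2^2)) * exp(-(m1-m2)^2/(4*(s1^2+s2^2))).
s1^2 = 16, s2^2 = 1, s1^2+s2^2 = 17.
sqrt(2*4*1/(17)) = 0.685994.
(m1-m2)^2 = (-2)^2 = 4.
exp(-4/(4*17)) = exp(-0.058824) = 0.942873.
H^2 = 1 - 0.685994*0.942873 = 0.3532

0.3532


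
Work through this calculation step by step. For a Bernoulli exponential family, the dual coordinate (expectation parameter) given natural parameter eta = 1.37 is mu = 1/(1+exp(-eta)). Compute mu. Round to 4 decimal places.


Dual coordinate (expectation parameter) for Bernoulli:
mu = 1/(1+exp(-eta)).
eta = 1.37.
exp(-eta) = exp(-1.37) = 0.254107.
mu = 1/(1+0.254107) = 0.7974

0.7974


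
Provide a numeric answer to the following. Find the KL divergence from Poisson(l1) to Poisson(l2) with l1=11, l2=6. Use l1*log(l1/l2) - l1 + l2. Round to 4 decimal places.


KL divergence for Poisson:
KL = l1*log(l1/l2) - l1 + l2.
l1 = 11, l2 = 6.
log(11/6) = 0.606136.
l1*log(l1/l2) = 11 * 0.606136 = 6.667494.
KL = 6.667494 - 11 + 6 = 1.6675

1.6675


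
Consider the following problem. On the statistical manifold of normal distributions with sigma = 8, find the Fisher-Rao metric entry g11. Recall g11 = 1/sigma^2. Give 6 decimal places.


For the 2-parameter normal family, the Fisher metric has:
  g11 = 1/sigma^2, g22 = 2/sigma^2.
sigma = 8, sigma^2 = 64.
g11 = 0.015625

0.015625


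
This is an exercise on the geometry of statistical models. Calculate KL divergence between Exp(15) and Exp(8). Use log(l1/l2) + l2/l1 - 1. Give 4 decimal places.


KL divergence for exponential family:
KL = log(l1/l2) + l2/l1 - 1.
log(15/8) = 0.628609.
8/15 = 0.533333.
KL = 0.628609 + 0.533333 - 1 = 0.1619

0.1619


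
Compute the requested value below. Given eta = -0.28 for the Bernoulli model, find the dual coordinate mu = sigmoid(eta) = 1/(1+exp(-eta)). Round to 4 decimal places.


Dual coordinate (expectation parameter) for Bernoulli:
mu = 1/(1+exp(-eta)).
eta = -0.28.
exp(-eta) = exp(0.28) = 1.32313.
mu = 1/(1+1.32313) = 0.4305

0.4305


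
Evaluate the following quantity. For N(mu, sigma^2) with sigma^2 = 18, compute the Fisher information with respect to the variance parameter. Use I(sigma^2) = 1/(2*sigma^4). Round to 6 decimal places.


Fisher information for variance: I(sigma^2) = 1/(2*sigma^4).
sigma^2 = 18, so sigma^4 = 324.
I = 1/(2*324) = 1/648 = 0.001543

0.001543


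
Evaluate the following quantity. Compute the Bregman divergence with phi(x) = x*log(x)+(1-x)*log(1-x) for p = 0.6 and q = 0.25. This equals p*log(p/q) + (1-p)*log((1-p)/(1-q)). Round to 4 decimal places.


Bregman divergence with negative entropy generator:
D = p*log(p/q) + (1-p)*log((1-p)/(1-q)).
p = 0.6, q = 0.25.
p*log(p/q) = 0.6*log(0.6/0.25) = 0.525281.
(1-p)*log((1-p)/(1-q)) = 0.4*log(0.4/0.75) = -0.251443.
D = 0.525281 + -0.251443 = 0.2738

0.2738


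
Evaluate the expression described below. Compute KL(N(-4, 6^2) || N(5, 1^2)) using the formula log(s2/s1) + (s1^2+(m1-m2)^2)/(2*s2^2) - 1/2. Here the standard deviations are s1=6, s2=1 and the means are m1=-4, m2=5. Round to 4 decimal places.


KL divergence between normal distributions:
KL = log(s2/s1) + (s1^2 + (m1-m2)^2)/(2*s2^2) - 1/2.
log(1/6) = -1.791759.
(6^2 + (-4-5)^2)/(2*1^2) = (36 + 81)/2 = 58.5.
KL = -1.791759 + 58.5 - 0.5 = 56.2082

56.2082


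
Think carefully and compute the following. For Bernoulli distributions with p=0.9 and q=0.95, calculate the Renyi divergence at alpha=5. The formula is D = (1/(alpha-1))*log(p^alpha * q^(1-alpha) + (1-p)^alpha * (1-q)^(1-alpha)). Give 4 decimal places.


Renyi divergence of order alpha between Bernoulli distributions:
D = (1/(alpha-1))*log(p^alpha * q^(1-alpha) + (1-p)^alpha * (1-q)^(1-alpha)).
alpha = 5, p = 0.9, q = 0.95.
p^alpha * q^(1-alpha) = 0.9^5 * 0.95^-4 = 0.724967.
(1-p)^alpha * (1-q)^(1-alpha) = 0.1^5 * 0.05^-4 = 1.6.
sum = 0.724967 + 1.6 = 2.324967.
D = (1/4)*log(2.324967) = 0.2109

0.2109


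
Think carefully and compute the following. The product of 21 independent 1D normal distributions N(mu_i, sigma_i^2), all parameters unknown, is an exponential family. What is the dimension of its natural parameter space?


Exponential family dimension calculation:
Each univariate normal has two natural parameters (mu/sigma^2 and -1/(2 sigma^2)).
With 21 independent components, dim = 2 * 21 = 42.

42


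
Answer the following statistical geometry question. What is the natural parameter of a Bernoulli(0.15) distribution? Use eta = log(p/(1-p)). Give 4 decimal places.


Natural parameter for Bernoulli: eta = log(p/(1-p)).
p = 0.15, 1-p = 0.85.
p/(1-p) = 0.176471.
eta = log(0.176471) = -1.7346

-1.7346


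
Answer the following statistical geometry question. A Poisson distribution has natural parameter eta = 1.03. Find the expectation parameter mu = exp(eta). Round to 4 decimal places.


Expectation parameter for Poisson exponential family:
mu = exp(eta).
eta = 1.03.
mu = exp(1.03) = 2.8011

2.8011


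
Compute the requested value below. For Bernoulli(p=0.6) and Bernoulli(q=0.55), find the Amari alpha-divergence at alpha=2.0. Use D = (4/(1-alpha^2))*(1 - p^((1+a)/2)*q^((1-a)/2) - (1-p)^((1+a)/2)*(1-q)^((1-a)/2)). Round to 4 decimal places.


Amari alpha-divergence:
D = (4/(1-alpha^2))*(1 - p^((1+a)/2)*q^((1-a)/2) - (1-p)^((1+a)/2)*(1-q)^((1-a)/2)).
alpha = 2.0, p = 0.6, q = 0.55.
e1 = (1+alpha)/2 = 1.5, e2 = (1-alpha)/2 = -0.5.
t1 = p^e1 * q^e2 = 0.6^1.5 * 0.55^-0.5 = 0.62668.
t2 = (1-p)^e1 * (1-q)^e2 = 0.4^1.5 * 0.45^-0.5 = 0.377124.
4/(1-alpha^2) = -1.333333.
D = -1.333333*(1 - 0.62668 - 0.377124) = 0.0051

0.0051


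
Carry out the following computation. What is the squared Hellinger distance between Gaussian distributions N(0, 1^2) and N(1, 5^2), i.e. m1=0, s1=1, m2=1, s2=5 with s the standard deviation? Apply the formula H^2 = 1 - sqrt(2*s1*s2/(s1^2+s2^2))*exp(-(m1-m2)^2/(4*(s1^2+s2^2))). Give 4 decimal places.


Squared Hellinger distance for Gaussians:
H^2 = 1 - sqrt(2*s1*s2/(s1^2+s2^2)) * exp(-(m1-m2)^2/(4*(s1^2+s2^2))).
s1^2 = 1, s2^2 = 25, s1^2+s2^2 = 26.
sqrt(2*1*5/(26)) = 0.620174.
(m1-m2)^2 = (-1)^2 = 1.
exp(-1/(4*26)) = exp(-0.009615) = 0.990431.
H^2 = 1 - 0.620174*0.990431 = 0.3858

0.3858


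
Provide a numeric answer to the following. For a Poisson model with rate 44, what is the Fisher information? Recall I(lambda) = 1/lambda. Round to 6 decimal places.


Fisher information for Poisson: I(lambda) = 1/lambda.
lambda = 44.
I(lambda) = 1/44 = 0.022727

0.022727


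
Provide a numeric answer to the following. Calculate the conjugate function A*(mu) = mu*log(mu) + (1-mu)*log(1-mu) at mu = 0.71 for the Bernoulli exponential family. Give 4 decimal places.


Legendre transform for Bernoulli:
A*(mu) = mu*log(mu) + (1-mu)*log(1-mu).
mu = 0.71, 1-mu = 0.29.
mu*log(mu) = 0.71*log(0.71) = -0.243168.
(1-mu)*log(1-mu) = 0.29*log(0.29) = -0.358984.
A* = -0.243168 + -0.358984 = -0.6022

-0.6022


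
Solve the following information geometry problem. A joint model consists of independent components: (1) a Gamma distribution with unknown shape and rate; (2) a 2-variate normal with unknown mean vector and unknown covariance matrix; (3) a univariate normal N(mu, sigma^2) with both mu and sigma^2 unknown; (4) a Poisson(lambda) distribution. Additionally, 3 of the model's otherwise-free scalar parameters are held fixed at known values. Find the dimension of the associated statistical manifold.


The dimension of a statistical manifold equals the number of free
(independent) real parameters of the model. For a product of independent
blocks the parameter counts add.
- Gamma (shape, rate): 2.
- 2-variate normal: 2 (mean) + 2*3/2 = 3 (symmetric covariance) = 5.
- normal (mu, sigma^2): 2.
- Poisson (lambda): 1.
Total = 2 + 5 + 2 + 1 = 10.
3 parameter(s) fixed at known values: 10 - 3 = 7.
Dimension = 7

7


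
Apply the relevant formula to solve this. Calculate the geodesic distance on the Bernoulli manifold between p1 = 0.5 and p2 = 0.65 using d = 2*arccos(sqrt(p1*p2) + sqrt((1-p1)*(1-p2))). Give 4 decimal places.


Geodesic distance on Bernoulli manifold:
d(p1,p2) = 2*arccos(sqrt(p1*p2) + sqrt((1-p1)*(1-p2))).
sqrt(p1*p2) = sqrt(0.5*0.65) = 0.570088.
sqrt((1-p1)*(1-p2)) = sqrt(0.5*0.35) = 0.41833.
arg = 0.570088 + 0.41833 = 0.988418.
d = 2*arccos(0.988418) = 0.3047

0.3047


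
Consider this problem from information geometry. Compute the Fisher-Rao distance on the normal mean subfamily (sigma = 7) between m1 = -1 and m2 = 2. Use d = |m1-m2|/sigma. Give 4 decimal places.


On the fixed-variance normal subfamily, geodesic distance = |m1-m2|/sigma.
|-1 - 2| = 3.
sigma = 7.
d = 3/7 = 0.4286

0.4286


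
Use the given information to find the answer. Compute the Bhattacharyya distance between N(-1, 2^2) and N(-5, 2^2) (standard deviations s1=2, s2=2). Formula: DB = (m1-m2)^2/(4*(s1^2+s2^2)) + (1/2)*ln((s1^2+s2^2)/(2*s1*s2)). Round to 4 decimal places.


Bhattacharyya distance between two Gaussians:
DB = (m1-m2)^2/(4*(s1^2+s2^2)) + (1/2)*ln((s1^2+s2^2)/(2*s1*s2)).
(m1-m2)^2 = (4)^2 = 16.
s1^2+s2^2 = 4 + 4 = 8.
term1 = 16/32 = 0.5.
term2 = 0.5*ln(8/8.0) = 0.0.
DB = 0.5 + 0.0 = 0.5000

0.5000


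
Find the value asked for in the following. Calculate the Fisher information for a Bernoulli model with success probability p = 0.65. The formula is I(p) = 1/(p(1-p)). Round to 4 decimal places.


For Bernoulli(p), Fisher information is I(p) = 1/(p*(1-p)).
p = 0.65, 1-p = 0.35.
p*(1-p) = 0.2275.
I(p) = 1/0.2275 = 4.3956

4.3956


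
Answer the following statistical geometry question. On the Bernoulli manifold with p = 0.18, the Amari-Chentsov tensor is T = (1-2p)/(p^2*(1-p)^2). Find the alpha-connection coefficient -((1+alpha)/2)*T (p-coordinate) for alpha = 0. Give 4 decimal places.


Skewness (Amari-Chentsov) tensor: T = (1-2p)/(p^2*(1-p)^2).
p = 0.18, 1-2p = 0.64, p^2 = 0.0324, (1-p)^2 = 0.6724.
T = 0.64/(0.0324 * 0.6724) = 29.376988.
In the p-coordinate, Gamma^(alpha) = Gamma^(0) - (alpha/2)*T with Gamma^(0) = (1/2)*g'(p) = -T/2,
so Gamma^(alpha) = -((1+alpha)/2)*T.
alpha = 0, -(1+alpha)/2 = -0.5.
Gamma = -0.5 * 29.376988 = -14.6885

-14.6885


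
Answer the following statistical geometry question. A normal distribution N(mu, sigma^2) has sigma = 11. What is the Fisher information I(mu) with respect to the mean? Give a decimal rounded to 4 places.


The Fisher information for the mean of a normal distribution is I(mu) = 1/sigma^2.
sigma = 11, so sigma^2 = 121.
I(mu) = 1/121 = 0.0083

0.0083


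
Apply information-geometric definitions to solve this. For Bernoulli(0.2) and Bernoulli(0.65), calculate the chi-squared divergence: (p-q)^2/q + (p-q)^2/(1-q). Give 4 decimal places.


Chi-squared divergence between Bernoulli distributions:
chi^2 = (p-q)^2/q + (p-q)^2/(1-q).
p = 0.2, q = 0.65, p-q = -0.45.
(p-q)^2 = 0.2025.
term1 = 0.2025/0.65 = 0.311538.
term2 = 0.2025/0.35 = 0.578571.
chi^2 = 0.311538 + 0.578571 = 0.8901

0.8901


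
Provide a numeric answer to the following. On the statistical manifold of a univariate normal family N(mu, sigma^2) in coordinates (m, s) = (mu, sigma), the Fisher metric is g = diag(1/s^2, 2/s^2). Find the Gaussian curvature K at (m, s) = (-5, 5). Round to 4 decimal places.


The metric has the form g = (A dm^2 + B ds^2)/s^2 with A = 1, B = 2.
Substitute u = sqrt(A/B)*m: g = B*(du^2 + ds^2)/s^2, i.e. B times the
Poincare upper half-plane metric, which has constant Gaussian curvature -1.
Scaling a 2D metric by a constant c divides the Gaussian curvature by c,
so K = -1/B = -1/(2) = -0.5000 everywhere (the point (m, s) = (-5, 5) is irrelevant:
the curvature is constant).
The requested Gaussian curvature is K = -0.5000.

-0.5000


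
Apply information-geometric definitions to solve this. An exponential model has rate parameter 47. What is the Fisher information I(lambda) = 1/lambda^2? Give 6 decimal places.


Fisher information for exponential: I(lambda) = 1/lambda^2.
lambda = 47, lambda^2 = 2209.
I = 1/2209 = 0.000453

0.000453


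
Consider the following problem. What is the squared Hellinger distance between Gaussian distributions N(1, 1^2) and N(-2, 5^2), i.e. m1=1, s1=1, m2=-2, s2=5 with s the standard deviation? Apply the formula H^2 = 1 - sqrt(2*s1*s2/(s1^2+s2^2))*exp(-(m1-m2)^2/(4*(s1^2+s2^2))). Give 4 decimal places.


Squared Hellinger distance for Gaussians:
H^2 = 1 - sqrt(2*s1*s2/(s1^2+s2^2)) * exp(-(m1-m2)^2/(4*(s1^2+s2^2))).
s1^2 = 1, s2^2 = 25, s1^2+s2^2 = 26.
sqrt(2*1*5/(26)) = 0.620174.
(m1-m2)^2 = (3)^2 = 9.
exp(-9/(4*26)) = exp(-0.086538) = 0.9171.
H^2 = 1 - 0.620174*0.9171 = 0.4312

0.4312


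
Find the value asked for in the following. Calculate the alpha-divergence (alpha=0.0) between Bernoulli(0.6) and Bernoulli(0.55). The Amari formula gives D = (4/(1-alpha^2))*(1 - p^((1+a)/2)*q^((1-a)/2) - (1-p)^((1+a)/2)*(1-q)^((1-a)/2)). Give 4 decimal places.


Amari alpha-divergence:
D = (4/(1-alpha^2))*(1 - p^((1+a)/2)*q^((1-a)/2) - (1-p)^((1+a)/2)*(1-q)^((1-a)/2)).
alpha = 0.0, p = 0.6, q = 0.55.
e1 = (1+alpha)/2 = 0.5, e2 = (1-alpha)/2 = 0.5.
t1 = p^e1 * q^e2 = 0.6^0.5 * 0.55^0.5 = 0.574456.
t2 = (1-p)^e1 * (1-q)^e2 = 0.4^0.5 * 0.45^0.5 = 0.424264.
4/(1-alpha^2) = 4.0.
D = 4.0*(1 - 0.574456 - 0.424264) = 0.0051

0.0051


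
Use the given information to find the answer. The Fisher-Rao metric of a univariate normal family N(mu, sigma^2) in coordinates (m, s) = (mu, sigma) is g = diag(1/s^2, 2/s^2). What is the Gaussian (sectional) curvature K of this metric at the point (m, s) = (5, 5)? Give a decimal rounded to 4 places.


The metric has the form g = (A dm^2 + B ds^2)/s^2 with A = 1, B = 2.
Substitute u = sqrt(A/B)*m: g = B*(du^2 + ds^2)/s^2, i.e. B times the
Poincare upper half-plane metric, which has constant Gaussian curvature -1.
Scaling a 2D metric by a constant c divides the Gaussian curvature by c,
so K = -1/B = -1/(2) = -0.5000 everywhere (the point (m, s) = (5, 5) is irrelevant:
the curvature is constant).
The requested Gaussian curvature is K = -0.5000.

-0.5000


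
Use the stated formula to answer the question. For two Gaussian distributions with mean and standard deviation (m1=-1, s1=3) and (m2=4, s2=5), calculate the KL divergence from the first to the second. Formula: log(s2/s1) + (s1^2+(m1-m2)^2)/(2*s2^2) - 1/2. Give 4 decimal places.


KL divergence between normal distributions:
KL = log(s2/s1) + (s1^2 + (m1-m2)^2)/(2*s2^2) - 1/2.
log(5/3) = 0.510826.
(3^2 + (-1-4)^2)/(2*5^2) = (9 + 25)/50 = 0.68.
KL = 0.510826 + 0.68 - 0.5 = 0.6908

0.6908


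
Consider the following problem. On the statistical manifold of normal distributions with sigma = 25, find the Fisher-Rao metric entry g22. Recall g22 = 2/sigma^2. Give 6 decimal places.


For the 2-parameter normal family, the Fisher metric has:
  g11 = 1/sigma^2, g22 = 2/sigma^2.
sigma = 25, sigma^2 = 625.
g22 = 0.003200

0.003200


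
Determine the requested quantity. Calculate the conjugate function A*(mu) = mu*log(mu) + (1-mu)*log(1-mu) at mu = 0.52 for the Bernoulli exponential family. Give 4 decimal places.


Legendre transform for Bernoulli:
A*(mu) = mu*log(mu) + (1-mu)*log(1-mu).
mu = 0.52, 1-mu = 0.48.
mu*log(mu) = 0.52*log(0.52) = -0.340042.
(1-mu)*log(1-mu) = 0.48*log(0.48) = -0.352305.
A* = -0.340042 + -0.352305 = -0.6923

-0.6923


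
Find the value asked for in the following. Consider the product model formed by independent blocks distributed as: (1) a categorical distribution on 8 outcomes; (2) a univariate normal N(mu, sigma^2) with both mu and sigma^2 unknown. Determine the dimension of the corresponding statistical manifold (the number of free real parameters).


The dimension of a statistical manifold equals the number of free
(independent) real parameters of the model. For a product of independent
blocks the parameter counts add.
- categorical on 8 outcomes (probabilities sum to 1): 8-1 = 7.
- normal (mu, sigma^2): 2.
Total = 7 + 2 = 9.
Dimension = 9

9


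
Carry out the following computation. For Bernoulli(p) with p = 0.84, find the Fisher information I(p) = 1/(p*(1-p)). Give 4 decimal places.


For Bernoulli(p), Fisher information is I(p) = 1/(p*(1-p)).
p = 0.84, 1-p = 0.16.
p*(1-p) = 0.1344.
I(p) = 1/0.1344 = 7.4405

7.4405


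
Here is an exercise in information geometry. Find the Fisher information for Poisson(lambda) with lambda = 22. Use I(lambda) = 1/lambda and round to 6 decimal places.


Fisher information for Poisson: I(lambda) = 1/lambda.
lambda = 22.
I(lambda) = 1/22 = 0.045455

0.045455


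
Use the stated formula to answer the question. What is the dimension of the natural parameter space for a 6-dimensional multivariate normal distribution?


Exponential family dimension calculation:
For 6-dim MVN: mean has 6 params, covariance has 6*7/2 = 21 unique entries.
Total dim = 6 + 21 = 27.

27


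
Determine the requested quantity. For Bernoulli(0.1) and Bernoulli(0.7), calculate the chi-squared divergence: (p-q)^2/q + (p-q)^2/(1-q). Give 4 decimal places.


Chi-squared divergence between Bernoulli distributions:
chi^2 = (p-q)^2/q + (p-q)^2/(1-q).
p = 0.1, q = 0.7, p-q = -0.6.
(p-q)^2 = 0.36.
term1 = 0.36/0.7 = 0.514286.
term2 = 0.36/0.3 = 1.2.
chi^2 = 0.514286 + 1.2 = 1.7143

1.7143


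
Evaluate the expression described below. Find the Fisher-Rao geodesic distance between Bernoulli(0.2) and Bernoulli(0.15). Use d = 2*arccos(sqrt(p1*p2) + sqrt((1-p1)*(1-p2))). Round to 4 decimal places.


Geodesic distance on Bernoulli manifold:
d(p1,p2) = 2*arccos(sqrt(p1*p2) + sqrt((1-p1)*(1-p2))).
sqrt(p1*p2) = sqrt(0.2*0.15) = 0.173205.
sqrt((1-p1)*(1-p2)) = sqrt(0.8*0.85) = 0.824621.
arg = 0.173205 + 0.824621 = 0.997826.
d = 2*arccos(0.997826) = 0.1319

0.1319


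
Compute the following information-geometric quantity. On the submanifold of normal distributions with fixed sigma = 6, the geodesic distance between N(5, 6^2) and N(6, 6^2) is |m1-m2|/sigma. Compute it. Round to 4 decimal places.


On the fixed-variance normal subfamily, geodesic distance = |m1-m2|/sigma.
|5 - 6| = 1.
sigma = 6.
d = 1/6 = 0.1667

0.1667


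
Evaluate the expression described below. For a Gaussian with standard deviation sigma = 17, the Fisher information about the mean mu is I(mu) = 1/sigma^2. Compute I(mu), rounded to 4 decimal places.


The Fisher information for the mean of a normal distribution is I(mu) = 1/sigma^2.
sigma = 17, so sigma^2 = 289.
I(mu) = 1/289 = 0.0035

0.0035


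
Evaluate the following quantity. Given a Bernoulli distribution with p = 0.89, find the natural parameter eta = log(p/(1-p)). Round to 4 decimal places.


Natural parameter for Bernoulli: eta = log(p/(1-p)).
p = 0.89, 1-p = 0.11.
p/(1-p) = 8.090909.
eta = log(8.090909) = 2.0907

2.0907


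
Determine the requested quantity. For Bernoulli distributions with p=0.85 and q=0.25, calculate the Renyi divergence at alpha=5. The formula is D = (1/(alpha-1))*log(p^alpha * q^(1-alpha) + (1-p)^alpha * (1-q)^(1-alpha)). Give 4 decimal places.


Renyi divergence of order alpha between Bernoulli distributions:
D = (1/(alpha-1))*log(p^alpha * q^(1-alpha) + (1-p)^alpha * (1-q)^(1-alpha)).
alpha = 5, p = 0.85, q = 0.25.
p^alpha * q^(1-alpha) = 0.85^5 * 0.25^-4 = 113.58856.
(1-p)^alpha * (1-q)^(1-alpha) = 0.15^5 * 0.75^-4 = 0.00024.
sum = 113.58856 + 0.00024 = 113.5888.
D = (1/4)*log(113.5888) = 1.1831

1.1831
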